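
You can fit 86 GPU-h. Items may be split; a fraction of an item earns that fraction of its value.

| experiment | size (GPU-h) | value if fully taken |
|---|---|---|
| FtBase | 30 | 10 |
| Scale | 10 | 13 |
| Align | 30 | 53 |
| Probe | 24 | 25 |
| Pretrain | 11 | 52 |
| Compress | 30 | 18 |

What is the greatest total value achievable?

Best value per unit of size first: Pretrain 52/11≈4.73, Align 53/30≈1.77, Scale 13/10≈1.3, Probe 25/24≈1.04, Compress 18/30≈0.6, FtBase 10/30≈0.333.
All 11 GPU-h of Pretrain fit (value 52) → 75 remain.
All 30 GPU-h of Align fit (value 53) → 45 remain.
Scale: take in full, 10 GPU-h for value 13 → 35 left.
Take all of Probe (24 GPU-h, value 25) → 11 GPU-h left.
Only 11 GPU-h remain; take 11/30 of Compress for value 18×11/30 = 6.6.
Total value = 149.6.

149.6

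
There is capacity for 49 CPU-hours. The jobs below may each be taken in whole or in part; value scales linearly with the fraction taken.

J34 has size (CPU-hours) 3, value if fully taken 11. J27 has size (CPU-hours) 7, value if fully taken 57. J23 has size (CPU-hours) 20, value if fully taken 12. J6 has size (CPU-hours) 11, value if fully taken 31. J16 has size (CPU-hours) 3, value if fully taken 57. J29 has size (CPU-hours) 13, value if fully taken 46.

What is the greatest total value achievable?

209.2

Best value per unit of size first: J16 57/3≈19, J27 57/7≈8.14, J34 11/3≈3.67, J29 46/13≈3.54, J6 31/11≈2.82, J23 12/20≈0.6.
J16: take in full, 3 CPU-hours for value 57 ; 46 left.
J27: take in full, 7 CPU-hours for value 57 ; 39 left.
Take all of J34 (3 CPU-hours, value 11) ; 36 CPU-hours left.
All 13 CPU-hours of J29 fit (value 46) ; 23 remain.
All 11 CPU-hours of J6 fit (value 31) ; 12 remain.
12 CPU-hours left: a 12/20 share of J23 gives 12×12/20 = 7.2.
Total value = 209.2.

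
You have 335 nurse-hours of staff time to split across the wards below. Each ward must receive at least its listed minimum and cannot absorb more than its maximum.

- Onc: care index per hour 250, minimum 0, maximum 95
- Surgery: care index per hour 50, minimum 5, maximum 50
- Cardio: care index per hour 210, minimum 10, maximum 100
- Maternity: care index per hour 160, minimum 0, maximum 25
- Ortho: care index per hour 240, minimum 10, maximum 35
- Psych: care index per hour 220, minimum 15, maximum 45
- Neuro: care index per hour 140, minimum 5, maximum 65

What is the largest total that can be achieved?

Meeting every minimum uses 0+5+10+0+10+15+5 = 45 nurse-hours, leaving 290.
Highest care index per hour first: Onc 250 > Ortho 240 > Psych 220 > Cardio 210 > Maternity 160 > Neuro 140 > Surgery 50.
Onc takes 95 more to reach its cap of 95 ; 195 left.
Give Ortho 25 more to hit its cap of 35 ; 170 left.
Psych: +30 to 45 (cap) ; 140 left.
Give Cardio 90 more to hit its cap of 100 ; 50 left.
Maternity takes 25 more to reach its cap of 25 ; 25 left.
Neuro has room for 60 more but only 25 remain, so it gets 30.
Total = 250×95 + 50×5 + 210×100 + 160×25 + 240×35 + 220×45 + 140×30 = 71500.

71500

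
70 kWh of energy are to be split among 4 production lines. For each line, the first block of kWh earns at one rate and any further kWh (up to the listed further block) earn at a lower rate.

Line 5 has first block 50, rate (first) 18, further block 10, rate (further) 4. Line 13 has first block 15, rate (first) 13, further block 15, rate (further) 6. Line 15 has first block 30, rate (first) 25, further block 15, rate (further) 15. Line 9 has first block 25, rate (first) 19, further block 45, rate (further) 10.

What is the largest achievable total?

Order all 8 blocks by rate: Line 15/first 25 > Line 9/first 19 > Line 5/first 18 > Line 15/second 15 > Line 13/first 13 > Line 9/second 10 > Line 13/second 6 > Line 5/second 4.
Line 15/first (25): +30 — 40 left.
Line 9 first at 19: fill all 25 — 15 left.
Line 5 first at 18: only 15 left, fill 15.
Total = 25×30 + 19×25 + 18×15 = 1495.

1495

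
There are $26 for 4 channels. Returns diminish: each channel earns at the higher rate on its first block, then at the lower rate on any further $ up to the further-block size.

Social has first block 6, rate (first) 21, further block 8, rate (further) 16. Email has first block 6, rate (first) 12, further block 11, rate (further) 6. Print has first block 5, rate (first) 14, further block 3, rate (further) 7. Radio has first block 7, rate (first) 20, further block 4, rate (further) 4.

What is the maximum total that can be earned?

464

Order all 8 blocks by rate: Social/first 21 > Radio/first 20 > Social/second 16 > Print/first 14 > Email/first 12 > Print/second 7 > Email/second 6 > Radio/second 4.
Social/first (21): +6 ; 20 left.
Radio first at 20: fill all 7 ; 13 left.
Social/second (16): +8 ; 5 left.
Print/first (14): +5 ; 0 left.
Total = 21×6 + 20×7 + 16×8 + 14×5 = 464.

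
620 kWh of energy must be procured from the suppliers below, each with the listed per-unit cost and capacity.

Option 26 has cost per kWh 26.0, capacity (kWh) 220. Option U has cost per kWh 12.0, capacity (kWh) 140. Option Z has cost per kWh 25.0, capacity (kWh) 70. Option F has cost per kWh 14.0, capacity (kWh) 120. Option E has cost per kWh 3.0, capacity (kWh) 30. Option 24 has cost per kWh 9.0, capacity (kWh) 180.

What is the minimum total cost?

Cheapest first:
Take 30 from Option E at 3.0 → need 590 more.
Option 24 (9.0): use full 180 → 410 kWh to go.
Take 140 from Option U at 12.0 → need 270 more.
Option F at 14.0: take all 120 kWh → 150 still needed.
Take 70 from Option Z at 25.0 → need 80 more.
Option 26 at 26.0: take 80 of its 220 → requirement met.
Cost = 30×3.0 + 180×9.0 + 140×12.0 + 120×14.0 + 70×25.0 + 80×26.0 = 8900.

8900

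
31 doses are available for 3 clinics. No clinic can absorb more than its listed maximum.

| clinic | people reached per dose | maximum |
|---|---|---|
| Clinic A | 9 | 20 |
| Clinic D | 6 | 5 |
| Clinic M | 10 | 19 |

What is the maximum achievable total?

298

Highest people reached per dose first: Clinic M 10 > Clinic A 9 > Clinic D 6.
Clinic M: +19 to 19 (cap) → 12 left.
Only 12 left; Clinic A takes them to reach 12.
Total = 9×12 + 10×19 = 298.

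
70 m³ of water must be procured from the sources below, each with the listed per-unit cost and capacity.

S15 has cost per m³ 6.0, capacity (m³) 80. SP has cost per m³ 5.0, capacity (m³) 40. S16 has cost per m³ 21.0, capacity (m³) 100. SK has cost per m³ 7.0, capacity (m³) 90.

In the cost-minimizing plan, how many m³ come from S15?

30

Fill from the cheapest source first.
SP at 5.0: take all 40 m³ — 30 still needed.
Take 30 from S15 at 6.0 to finish.
SK, S16: unused.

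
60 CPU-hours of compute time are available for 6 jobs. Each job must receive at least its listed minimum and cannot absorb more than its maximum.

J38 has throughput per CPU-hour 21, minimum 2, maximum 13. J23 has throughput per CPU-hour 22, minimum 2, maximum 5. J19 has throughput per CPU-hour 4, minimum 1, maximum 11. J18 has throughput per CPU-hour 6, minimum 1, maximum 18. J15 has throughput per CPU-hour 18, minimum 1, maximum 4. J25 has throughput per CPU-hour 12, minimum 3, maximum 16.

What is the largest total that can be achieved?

Meeting every minimum uses 2+2+1+1+1+3 = 10 CPU-hours, leaving 50.
Rank by throughput per CPU-hour: J23 22 > J38 21 > J15 18 > J25 12 > J18 6 > J19 4.
Give J23 3 more to hit its cap of 5 ; 47 left.
J38 takes 11 more to reach its cap of 13 ; 36 left.
J15: +3 to 4 (cap) ; 33 left.
J25: +13 to 16 (cap) ; 20 left.
J18 takes 17 more to reach its cap of 18 ; 3 left.
J19: +3 (room for 10) → 4. Pool exhausted.
Total = 21×13 + 22×5 + 4×4 + 6×18 + 18×4 + 12×16 = 771.

771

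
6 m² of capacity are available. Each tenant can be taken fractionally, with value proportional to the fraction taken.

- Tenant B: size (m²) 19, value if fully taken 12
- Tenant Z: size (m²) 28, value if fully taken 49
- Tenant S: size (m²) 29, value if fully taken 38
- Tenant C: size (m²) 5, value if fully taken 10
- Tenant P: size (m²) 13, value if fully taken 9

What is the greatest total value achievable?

11.75

Best value per unit of size first: Tenant C 10/5≈2, Tenant Z 49/28≈1.75, Tenant S 38/29≈1.31, Tenant P 9/13≈0.692, Tenant B 12/19≈0.632.
Tenant C: take in full, 5 m² for value 10 — 1 left.
Fill the last 1 m² with part of Tenant Z: 1/28 of it earns 1.75.
Total value = 11.75.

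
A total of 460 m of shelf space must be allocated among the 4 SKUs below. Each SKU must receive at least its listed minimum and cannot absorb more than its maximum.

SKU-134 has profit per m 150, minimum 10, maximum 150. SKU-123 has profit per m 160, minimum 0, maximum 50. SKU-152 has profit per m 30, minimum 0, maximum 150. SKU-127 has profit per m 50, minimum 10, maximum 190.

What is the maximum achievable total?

42100

Meeting every minimum uses 10+0+0+10 = 20 m, leaving 440.
Highest profit per m first: SKU-123 160 > SKU-134 150 > SKU-127 50 > SKU-152 30.
SKU-123 takes 50 more to reach its cap of 50 → 390 left.
SKU-134: +140 to 150 (cap) → 250 left.
SKU-127: +180 to 190 (cap) → 70 left.
SKU-152: +70 (room for 150) → 70. Pool exhausted.
Total = 150×150 + 160×50 + 30×70 + 50×190 = 42100.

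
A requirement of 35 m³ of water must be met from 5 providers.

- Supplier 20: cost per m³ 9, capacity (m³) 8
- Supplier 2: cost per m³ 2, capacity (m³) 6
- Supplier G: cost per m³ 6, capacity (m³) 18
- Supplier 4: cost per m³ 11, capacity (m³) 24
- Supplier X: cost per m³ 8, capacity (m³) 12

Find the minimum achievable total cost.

Fill from the cheapest provider first.
Take 6 from Supplier 2 at 2 — need 29 more.
Take 18 from Supplier G at 6 — need 11 more.
Supplier X at 8: take 11 of its 12 — requirement met.
Supplier 20, Supplier 4: unused.
Cost = 6×2 + 18×6 + 11×8 = 208.

208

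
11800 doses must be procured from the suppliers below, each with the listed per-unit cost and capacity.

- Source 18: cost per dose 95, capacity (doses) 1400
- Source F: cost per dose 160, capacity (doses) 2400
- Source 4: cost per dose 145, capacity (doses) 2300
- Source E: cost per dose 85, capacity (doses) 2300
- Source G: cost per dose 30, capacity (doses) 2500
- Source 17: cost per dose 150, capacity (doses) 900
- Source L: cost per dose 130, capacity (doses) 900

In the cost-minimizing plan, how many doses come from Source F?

Use suppliers in increasing cost order.
Source G at 30: take all 2500 doses → 9300 still needed.
Source E at 85: take all 2300 doses → 7000 still needed.
Source 18 at 95: take all 1400 doses → 5600 still needed.
Take 900 from Source L at 130 → need 4700 more.
Source 4 (145): use full 2300 → 2400 doses to go.
Take 900 from Source 17 at 150 → need 1500 more.
Source F at 160: take 1500 of its 2400 → requirement met.

1500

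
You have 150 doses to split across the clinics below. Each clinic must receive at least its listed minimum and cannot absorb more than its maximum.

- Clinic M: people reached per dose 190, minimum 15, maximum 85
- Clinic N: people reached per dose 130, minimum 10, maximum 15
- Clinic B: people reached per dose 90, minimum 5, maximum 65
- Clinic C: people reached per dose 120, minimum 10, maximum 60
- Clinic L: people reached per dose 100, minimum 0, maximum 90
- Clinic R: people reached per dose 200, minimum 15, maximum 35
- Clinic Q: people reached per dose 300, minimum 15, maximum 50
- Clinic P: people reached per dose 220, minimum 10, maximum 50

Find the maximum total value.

33700

Meeting every minimum uses 15+10+5+10+0+15+15+10 = 80 doses, leaving 70.
Highest people reached per dose first: Clinic Q 300 > Clinic P 220 > Clinic R 200 > Clinic M 190 > Clinic N 130 > Clinic C 120 > Clinic L 100 > Clinic B 90.
Give Clinic Q 35 more to hit its cap of 50 — 35 left.
Clinic P has room for 40 more but only 35 remain, so it gets 45.
Total = 190×15 + 130×10 + 90×5 + 120×10 + 200×15 + 300×50 + 220×45 = 33700.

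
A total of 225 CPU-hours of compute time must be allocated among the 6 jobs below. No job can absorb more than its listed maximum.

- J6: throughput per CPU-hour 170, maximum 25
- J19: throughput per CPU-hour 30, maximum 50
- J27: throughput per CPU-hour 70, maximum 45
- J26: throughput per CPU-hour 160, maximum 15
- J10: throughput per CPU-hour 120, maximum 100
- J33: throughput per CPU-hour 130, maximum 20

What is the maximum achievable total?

25000

Highest throughput per CPU-hour first: J6 170 > J26 160 > J33 130 > J10 120 > J27 70 > J19 30.
J6 takes 25 to reach its cap of 25 ; 200 left.
J26 takes 15 to reach its cap of 15 ; 185 left.
J33: +20 to 20 (cap) ; 165 left.
Give J10 100 to hit its cap of 100 ; 65 left.
J27: +45 to 45 (cap) ; 20 left.
Only 20 left; J19 takes them to reach 20.
Total = 170×25 + 30×20 + 70×45 + 160×15 + 120×100 + 130×20 = 25000.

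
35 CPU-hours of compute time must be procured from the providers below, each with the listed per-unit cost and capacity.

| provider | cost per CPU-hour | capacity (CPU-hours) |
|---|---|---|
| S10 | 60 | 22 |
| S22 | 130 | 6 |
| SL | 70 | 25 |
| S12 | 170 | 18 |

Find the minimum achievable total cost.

2230

Cheapest first:
Take 22 from S10 at 60 → need 13 more.
SL (70): take the remaining 13 → done.
S22, S12: unused.
Cost = 22×60 + 13×70 = 2230.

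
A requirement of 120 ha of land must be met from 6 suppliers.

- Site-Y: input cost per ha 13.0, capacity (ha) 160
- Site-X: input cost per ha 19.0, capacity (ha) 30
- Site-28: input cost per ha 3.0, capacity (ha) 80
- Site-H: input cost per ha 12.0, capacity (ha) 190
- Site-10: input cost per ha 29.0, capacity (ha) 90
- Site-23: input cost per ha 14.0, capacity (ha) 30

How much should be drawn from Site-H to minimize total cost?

40

Cheapest first:
Site-28 (3.0): use full 80 — 40 ha to go.
Site-H (12.0): take the remaining 40 — done.
Site-Y, Site-23, Site-X, Site-10: unused.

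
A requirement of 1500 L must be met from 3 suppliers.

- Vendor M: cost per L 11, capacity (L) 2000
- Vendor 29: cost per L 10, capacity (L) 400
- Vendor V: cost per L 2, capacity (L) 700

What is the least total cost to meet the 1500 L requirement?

9800

Use suppliers in increasing cost order.
Vendor V at 2: take all 700 L ; 800 still needed.
Take 400 from Vendor 29 at 10 ; need 400 more.
Take 400 from Vendor M at 11 to finish.
Cost = 700×2 + 400×10 + 400×11 = 9800.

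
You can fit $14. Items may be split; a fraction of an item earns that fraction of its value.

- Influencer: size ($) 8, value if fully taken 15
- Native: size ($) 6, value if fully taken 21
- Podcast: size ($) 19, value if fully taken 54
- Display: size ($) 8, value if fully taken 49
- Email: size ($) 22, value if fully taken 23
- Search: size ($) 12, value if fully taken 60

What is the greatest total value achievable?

79

Best value per unit of size first: Display 49/8≈6.12, Search 60/12≈5, Native 21/6≈3.5, Podcast 54/19≈2.84, Influencer 15/8≈1.88, Email 23/22≈1.05.
Take all of Display (8 $, value 49) — 6 $ left.
Fill the last 6 $ with part of Search: 6/12 of it earns 30.
Total value = 79.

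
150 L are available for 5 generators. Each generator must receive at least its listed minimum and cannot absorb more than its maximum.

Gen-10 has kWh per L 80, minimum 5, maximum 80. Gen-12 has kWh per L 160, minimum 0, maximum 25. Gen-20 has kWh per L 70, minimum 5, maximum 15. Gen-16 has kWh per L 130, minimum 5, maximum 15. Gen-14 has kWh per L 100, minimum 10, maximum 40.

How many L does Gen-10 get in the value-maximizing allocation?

Meeting every minimum uses 5+0+5+5+10 = 25 L, leaving 125.
Highest kWh per L first: Gen-12 160 > Gen-16 130 > Gen-14 100 > Gen-10 80 > Gen-20 70.
Give Gen-12 25 more to hit its cap of 25 → 100 left.
Gen-16 takes 10 more to reach its cap of 15 → 90 left.
Gen-14 takes 30 more to reach its cap of 40 → 60 left.
Only 60 left; Gen-10 takes them to reach 65.

65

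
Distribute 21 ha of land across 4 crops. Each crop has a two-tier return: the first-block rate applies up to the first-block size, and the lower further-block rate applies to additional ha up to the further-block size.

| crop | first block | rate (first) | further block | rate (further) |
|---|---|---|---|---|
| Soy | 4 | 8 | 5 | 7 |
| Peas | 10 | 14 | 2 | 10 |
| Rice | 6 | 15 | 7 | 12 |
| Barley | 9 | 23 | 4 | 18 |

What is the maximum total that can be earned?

Order all 8 blocks by rate: Barley/first 23 > Barley/second 18 > Rice/first 15 > Peas/first 14 > Rice/second 12 > Peas/second 10 > Soy/first 8 > Soy/second 7.
Barley first at 23: fill all 9 — 12 left.
Barley/second (18): +4 — 8 left.
Fill Rice first block (6 at 15) — 2 left.
2 remain; put them into Peas first at 14.
Total = 23×9 + 18×4 + 15×6 + 14×2 = 397.

397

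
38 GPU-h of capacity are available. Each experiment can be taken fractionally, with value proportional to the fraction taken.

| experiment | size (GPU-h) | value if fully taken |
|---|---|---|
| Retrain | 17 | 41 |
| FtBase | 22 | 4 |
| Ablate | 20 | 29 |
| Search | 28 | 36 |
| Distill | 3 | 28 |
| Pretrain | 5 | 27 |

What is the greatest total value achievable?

Sort by value density: Distill 28/3≈9.33, Pretrain 27/5≈5.4, Retrain 41/17≈2.41, Ablate 29/20≈1.45, Search 36/28≈1.29, FtBase 4/22≈0.182.
Take all of Distill (3 GPU-h, value 28) → 35 GPU-h left.
Pretrain: take in full, 5 GPU-h for value 27 → 30 left.
Retrain: take in full, 17 GPU-h for value 41 → 13 left.
Only 13 GPU-h remain; take 13/20 of Ablate for value 29×13/20 = 18.85.
Total value = 114.85.

114.85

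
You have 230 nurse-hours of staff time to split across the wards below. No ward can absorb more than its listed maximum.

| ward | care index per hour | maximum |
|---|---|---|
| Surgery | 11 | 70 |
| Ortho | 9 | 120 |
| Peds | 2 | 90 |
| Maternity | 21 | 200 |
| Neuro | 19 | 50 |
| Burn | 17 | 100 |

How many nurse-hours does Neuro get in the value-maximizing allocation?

Rank by care index per hour: Maternity 21 > Neuro 19 > Burn 17 > Surgery 11 > Ortho 9 > Peds 2.
Maternity takes 200 to reach its cap of 200 — 30 left.
Only 30 left; Neuro takes them to reach 30.

30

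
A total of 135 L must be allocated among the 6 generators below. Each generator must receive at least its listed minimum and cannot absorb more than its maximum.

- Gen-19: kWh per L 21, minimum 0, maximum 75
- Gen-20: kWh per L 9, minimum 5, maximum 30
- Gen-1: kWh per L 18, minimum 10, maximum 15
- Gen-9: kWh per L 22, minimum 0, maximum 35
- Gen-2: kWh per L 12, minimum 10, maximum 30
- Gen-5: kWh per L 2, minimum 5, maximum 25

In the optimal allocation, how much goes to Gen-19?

70

Meeting every minimum uses 0+5+10+0+10+5 = 30 L, leaving 105.
Order the generators by kWh per L: Gen-9 22 > Gen-19 21 > Gen-1 18 > Gen-2 12 > Gen-20 9 > Gen-5 2.
Give Gen-9 35 more to hit its cap of 35 — 70 left.
Gen-19 has room for 75 more but only 70 remain, so it gets 70.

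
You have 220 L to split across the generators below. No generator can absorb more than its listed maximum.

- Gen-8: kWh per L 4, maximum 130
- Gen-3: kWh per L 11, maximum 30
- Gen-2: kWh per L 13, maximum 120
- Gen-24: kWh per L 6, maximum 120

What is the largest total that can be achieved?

2310

Order the generators by kWh per L: Gen-2 13 > Gen-3 11 > Gen-24 6 > Gen-8 4.
Gen-2 takes 120 to reach its cap of 120 ; 100 left.
Gen-3: +30 to 30 (cap) ; 70 left.
Gen-24: +70 (room for 120) → 70. Pool exhausted.
Total = 11×30 + 13×120 + 6×70 = 2310.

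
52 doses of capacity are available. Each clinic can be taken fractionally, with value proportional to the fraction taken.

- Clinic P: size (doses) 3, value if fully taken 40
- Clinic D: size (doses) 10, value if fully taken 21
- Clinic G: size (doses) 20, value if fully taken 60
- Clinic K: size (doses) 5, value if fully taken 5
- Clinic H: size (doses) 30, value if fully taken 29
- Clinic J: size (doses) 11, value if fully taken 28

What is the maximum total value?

156.9

Rank by value-to-size ratio: Clinic P 40/3≈13.3, Clinic G 60/20≈3, Clinic J 28/11≈2.55, Clinic D 21/10≈2.1, Clinic K 5/5≈1, Clinic H 29/30≈0.967.
All 3 doses of Clinic P fit (value 40) ; 49 remain.
All 20 doses of Clinic G fit (value 60) ; 29 remain.
All 11 doses of Clinic J fit (value 28) ; 18 remain.
Clinic D: take in full, 10 doses for value 21 ; 8 left.
All 5 doses of Clinic K fit (value 5) ; 3 remain.
3 doses left: a 3/30 share of Clinic H gives 29×3/30 = 2.9.
Total value = 156.9.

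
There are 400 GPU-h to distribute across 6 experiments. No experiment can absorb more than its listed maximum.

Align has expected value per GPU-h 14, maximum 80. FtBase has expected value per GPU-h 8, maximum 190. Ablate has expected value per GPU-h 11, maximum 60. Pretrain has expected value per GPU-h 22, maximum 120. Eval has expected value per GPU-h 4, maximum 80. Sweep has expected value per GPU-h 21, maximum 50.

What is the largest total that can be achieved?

Highest expected value per GPU-h first: Pretrain 22 > Sweep 21 > Align 14 > Ablate 11 > FtBase 8 > Eval 4.
Give Pretrain 120 to hit its cap of 120 → 280 left.
Give Sweep 50 to hit its cap of 50 → 230 left.
Give Align 80 to hit its cap of 80 → 150 left.
Ablate takes 60 to reach its cap of 60 → 90 left.
Only 90 left; FtBase takes them to reach 90.
Total = 14×80 + 8×90 + 11×60 + 22×120 + 21×50 = 6190.

6190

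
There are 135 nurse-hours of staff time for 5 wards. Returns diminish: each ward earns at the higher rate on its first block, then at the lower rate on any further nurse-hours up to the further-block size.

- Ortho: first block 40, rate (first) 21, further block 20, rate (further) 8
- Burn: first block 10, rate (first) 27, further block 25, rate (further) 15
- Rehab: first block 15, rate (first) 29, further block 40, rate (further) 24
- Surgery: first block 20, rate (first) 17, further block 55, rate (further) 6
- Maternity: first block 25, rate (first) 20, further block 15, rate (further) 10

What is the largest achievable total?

3090

Treat each block as its own option and order by rate: Rehab/first 29 > Burn/first 27 > Rehab/second 24 > Ortho/first 21 > Maternity/first 20 > Surgery/first 17 > Burn/second 15 > Maternity/second 10 > Ortho/second 8 > Surgery/second 6.
Rehab/first (29): +15 ; 120 left.
Fill Burn first block (10 at 27) ; 110 left.
Fill Rehab second block (40 at 24) ; 70 left.
Ortho/first (21): +40 ; 30 left.
Fill Maternity first block (25 at 20) ; 5 left.
Surgery first at 17: only 5 left, fill 5.
Total = 29×15 + 27×10 + 24×40 + 21×40 + 20×25 + 17×5 = 3090.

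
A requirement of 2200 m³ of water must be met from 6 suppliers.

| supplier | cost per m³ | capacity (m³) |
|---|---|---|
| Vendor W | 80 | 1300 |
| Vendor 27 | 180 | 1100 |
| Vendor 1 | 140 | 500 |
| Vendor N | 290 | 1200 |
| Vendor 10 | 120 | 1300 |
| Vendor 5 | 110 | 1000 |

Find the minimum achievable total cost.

Fill from the cheapest supplier first.
Vendor W at 80: take all 1300 m³ — 900 still needed.
Take 900 from Vendor 5 at 110 to finish.
Vendor 10, Vendor 1, Vendor 27, Vendor N: unused.
Cost = 1300×80 + 900×110 = 203000.

203000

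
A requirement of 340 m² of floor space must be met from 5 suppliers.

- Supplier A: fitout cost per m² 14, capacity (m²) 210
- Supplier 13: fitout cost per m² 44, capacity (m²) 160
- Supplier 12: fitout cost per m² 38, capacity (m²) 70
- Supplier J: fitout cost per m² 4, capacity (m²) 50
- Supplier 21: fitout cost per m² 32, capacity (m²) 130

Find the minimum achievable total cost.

Cheapest first:
Take 50 from Supplier J at 4 → need 290 more.
Take 210 from Supplier A at 14 → need 80 more.
Supplier 21 (32): take the remaining 80 → done.
Supplier 12, Supplier 13: unused.
Cost = 50×4 + 210×14 + 80×32 = 5700.

5700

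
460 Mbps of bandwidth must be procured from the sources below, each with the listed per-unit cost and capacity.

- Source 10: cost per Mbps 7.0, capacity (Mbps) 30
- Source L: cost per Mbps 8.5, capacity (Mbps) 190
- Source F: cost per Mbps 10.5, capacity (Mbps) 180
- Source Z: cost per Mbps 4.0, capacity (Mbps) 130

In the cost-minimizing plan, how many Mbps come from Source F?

Use sources in increasing cost order.
Source Z (4.0): use full 130 ; 330 Mbps to go.
Source 10 at 7.0: take all 30 Mbps ; 300 still needed.
Take 190 from Source L at 8.5 ; need 110 more.
Take 110 from Source F at 10.5 to finish.

110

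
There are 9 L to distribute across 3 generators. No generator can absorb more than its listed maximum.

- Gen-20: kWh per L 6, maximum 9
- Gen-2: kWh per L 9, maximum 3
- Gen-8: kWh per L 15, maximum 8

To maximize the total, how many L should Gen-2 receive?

1

Rank by kWh per L: Gen-8 15 > Gen-2 9 > Gen-20 6.
Give Gen-8 8 to hit its cap of 8 → 1 left.
Gen-2 has room for 3 but only 1 remain, so it gets 1.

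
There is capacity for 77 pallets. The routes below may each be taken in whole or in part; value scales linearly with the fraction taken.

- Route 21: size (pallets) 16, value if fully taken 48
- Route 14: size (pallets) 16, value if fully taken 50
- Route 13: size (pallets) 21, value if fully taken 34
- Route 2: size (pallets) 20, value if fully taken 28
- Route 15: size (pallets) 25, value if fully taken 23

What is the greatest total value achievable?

Rank by value-to-size ratio: Route 14 50/16≈3.12, Route 21 48/16≈3, Route 13 34/21≈1.62, Route 2 28/20≈1.4, Route 15 23/25≈0.92.
Route 14: take in full, 16 pallets for value 50 — 61 left.
All 16 pallets of Route 21 fit (value 48) — 45 remain.
Route 13: take in full, 21 pallets for value 34 — 24 left.
All 20 pallets of Route 2 fit (value 28) — 4 remain.
4 pallets left: a 4/25 share of Route 15 gives 23×4/25 = 3.68.
Total value = 163.68.

163.68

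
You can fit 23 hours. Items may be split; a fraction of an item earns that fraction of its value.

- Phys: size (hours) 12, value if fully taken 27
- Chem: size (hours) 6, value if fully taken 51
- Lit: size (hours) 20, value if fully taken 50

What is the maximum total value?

Best value per unit of size first: Chem 51/6≈8.5, Lit 50/20≈2.5, Phys 27/12≈2.25.
Chem: take in full, 6 hours for value 51 ; 17 left.
Fill the last 17 hours with part of Lit: 17/20 of it earns 42.5.
Total value = 93.5.

93.5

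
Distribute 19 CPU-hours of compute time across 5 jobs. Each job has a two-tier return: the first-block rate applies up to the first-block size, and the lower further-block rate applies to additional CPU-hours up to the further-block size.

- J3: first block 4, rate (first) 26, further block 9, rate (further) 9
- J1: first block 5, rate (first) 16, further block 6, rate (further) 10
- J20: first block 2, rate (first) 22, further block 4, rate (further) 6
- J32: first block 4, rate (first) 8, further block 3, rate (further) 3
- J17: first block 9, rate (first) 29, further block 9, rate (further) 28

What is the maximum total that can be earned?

539

Order all 10 blocks by rate: J17/T1 29 > J17/T2 28 > J3/T1 26 > J20/T1 22 > J1/T1 16 > J1/T2 10 > J3/T2 9 > J32/T1 8 > J20/T2 6 > J32/T2 3.
J17/T1 (29): +9 — 10 left.
Fill J17 T2 block (9 at 28) — 1 left.
J3 T1 at 26: only 1 left, fill 1.
Total = 29×9 + 28×9 + 26×1 = 539.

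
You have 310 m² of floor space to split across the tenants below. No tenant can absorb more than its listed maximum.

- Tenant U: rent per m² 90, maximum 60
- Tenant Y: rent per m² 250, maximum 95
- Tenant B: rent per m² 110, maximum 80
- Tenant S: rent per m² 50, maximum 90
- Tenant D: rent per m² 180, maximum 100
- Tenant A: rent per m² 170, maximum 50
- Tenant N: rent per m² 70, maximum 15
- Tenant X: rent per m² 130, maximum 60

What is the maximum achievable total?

Order the tenants by rent per m²: Tenant Y 250 > Tenant D 180 > Tenant A 170 > Tenant X 130 > Tenant B 110 > Tenant U 90 > Tenant N 70 > Tenant S 50.
Tenant Y takes 95 to reach its cap of 95 ; 215 left.
Tenant D: +100 to 100 (cap) ; 115 left.
Tenant A takes 50 to reach its cap of 50 ; 65 left.
Tenant X: +60 to 60 (cap) ; 5 left.
Only 5 left; Tenant B takes them to reach 5.
Total = 250×95 + 110×5 + 180×100 + 170×50 + 130×60 = 58600.

58600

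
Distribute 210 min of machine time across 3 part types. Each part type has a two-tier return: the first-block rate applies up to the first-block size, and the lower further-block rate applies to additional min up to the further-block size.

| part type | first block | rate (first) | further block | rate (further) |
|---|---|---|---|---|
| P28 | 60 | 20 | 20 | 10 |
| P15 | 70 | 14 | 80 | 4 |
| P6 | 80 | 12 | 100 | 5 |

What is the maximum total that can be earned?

3140

Order all 6 blocks by rate: P28/tier1 20 > P15/tier1 14 > P6/tier1 12 > P28/tier2 10 > P6/tier2 5 > P15/tier2 4.
P28/tier1 (20): +60 → 150 left.
P15/tier1 (14): +70 → 80 left.
P6 tier1 at 12: fill all 80 → 0 left.
Total = 20×60 + 14×70 + 12×80 = 3140.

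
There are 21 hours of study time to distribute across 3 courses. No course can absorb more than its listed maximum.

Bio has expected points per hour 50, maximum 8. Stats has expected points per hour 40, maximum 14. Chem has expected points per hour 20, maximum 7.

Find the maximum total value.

920

Highest expected points per hour first: Bio 50 > Stats 40 > Chem 20.
Bio: +8 to 8 (cap) ; 13 left.
Only 13 left; Stats takes them to reach 13.
Total = 50×8 + 40×13 = 920.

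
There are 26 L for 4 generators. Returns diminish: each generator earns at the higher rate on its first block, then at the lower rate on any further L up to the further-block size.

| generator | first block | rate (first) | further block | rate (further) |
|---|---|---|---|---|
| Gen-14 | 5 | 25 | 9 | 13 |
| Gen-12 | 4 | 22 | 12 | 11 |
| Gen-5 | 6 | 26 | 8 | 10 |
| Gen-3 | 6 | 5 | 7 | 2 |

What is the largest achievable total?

Treat each block as its own option and order by rate: Gen-5/T1 26 > Gen-14/T1 25 > Gen-12/T1 22 > Gen-14/T2 13 > Gen-12/T2 11 > Gen-5/T2 10 > Gen-3/T1 5 > Gen-3/T2 2.
Gen-5 T1 at 26: fill all 6 → 20 left.
Gen-14 T1 at 25: fill all 5 → 15 left.
Gen-12/T1 (22): +4 → 11 left.
Fill Gen-14 T2 block (9 at 13) → 2 left.
Gen-12 T2 at 11: only 2 left, fill 2.
Total = 26×6 + 25×5 + 22×4 + 13×9 + 11×2 = 508.

508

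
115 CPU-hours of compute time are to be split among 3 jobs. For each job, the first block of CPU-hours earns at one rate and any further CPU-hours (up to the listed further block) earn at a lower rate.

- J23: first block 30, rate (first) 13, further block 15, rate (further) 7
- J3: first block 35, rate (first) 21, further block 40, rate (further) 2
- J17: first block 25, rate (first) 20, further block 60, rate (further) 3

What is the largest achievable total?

Order all 6 blocks by rate: J3/first 21 > J17/first 20 > J23/first 13 > J23/second 7 > J17/second 3 > J3/second 2.
J3/first (21): +35 ; 80 left.
J17/first (20): +25 ; 55 left.
J23/first (13): +30 ; 25 left.
J23/second (7): +15 ; 10 left.
J17/second: +10 of 60 at 3; pool empty.
Total = 21×35 + 20×25 + 13×30 + 7×15 + 3×10 = 1760.

1760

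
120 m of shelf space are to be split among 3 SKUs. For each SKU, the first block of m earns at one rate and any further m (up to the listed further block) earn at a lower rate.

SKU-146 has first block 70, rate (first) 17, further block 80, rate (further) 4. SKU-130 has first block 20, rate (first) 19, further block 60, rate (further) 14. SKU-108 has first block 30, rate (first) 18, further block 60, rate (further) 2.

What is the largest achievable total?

Treat each block as its own option and order by rate: SKU-130/T1 19 > SKU-108/T1 18 > SKU-146/T1 17 > SKU-130/T2 14 > SKU-146/T2 4 > SKU-108/T2 2.
Fill SKU-130 T1 block (20 at 19) → 100 left.
Fill SKU-108 T1 block (30 at 18) → 70 left.
SKU-146 T1 at 17: fill all 70 → 0 left.
Total = 19×20 + 18×30 + 17×70 = 2110.

2110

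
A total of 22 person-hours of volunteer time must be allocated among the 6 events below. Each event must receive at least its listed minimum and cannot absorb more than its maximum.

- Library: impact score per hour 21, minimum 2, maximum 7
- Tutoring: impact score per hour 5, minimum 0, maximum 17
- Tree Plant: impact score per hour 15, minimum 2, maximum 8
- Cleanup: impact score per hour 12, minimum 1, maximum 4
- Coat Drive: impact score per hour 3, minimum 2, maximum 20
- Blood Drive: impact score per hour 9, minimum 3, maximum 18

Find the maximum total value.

324

Meeting every minimum uses 2+0+2+1+2+3 = 10 person-hours, leaving 12.
Rank by impact score per hour: Library 21 > Tree Plant 15 > Cleanup 12 > Blood Drive 9 > Tutoring 5 > Coat Drive 3.
Give Library 5 more to hit its cap of 7 → 7 left.
Give Tree Plant 6 more to hit its cap of 8 → 1 left.
Only 1 left; Cleanup takes them to reach 2.
Total = 21×7 + 15×8 + 12×2 + 3×2 + 9×3 = 324.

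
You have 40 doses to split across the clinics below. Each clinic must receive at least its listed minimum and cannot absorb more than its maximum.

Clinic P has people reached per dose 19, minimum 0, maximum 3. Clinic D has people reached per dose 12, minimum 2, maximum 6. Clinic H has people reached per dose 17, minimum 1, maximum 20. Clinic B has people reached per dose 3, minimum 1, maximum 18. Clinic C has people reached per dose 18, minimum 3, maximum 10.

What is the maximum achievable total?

Meeting every minimum uses 0+2+1+1+3 = 7 doses, leaving 33.
Order the clinics by people reached per dose: Clinic P 19 > Clinic C 18 > Clinic H 17 > Clinic D 12 > Clinic B 3.
Give Clinic P 3 more to hit its cap of 3 ; 30 left.
Clinic C takes 7 more to reach its cap of 10 ; 23 left.
Clinic H: +19 to 20 (cap) ; 4 left.
Clinic D: +4 to 6 (cap) ; 0 left.
Total = 19×3 + 12×6 + 17×20 + 3×1 + 18×10 = 652.

652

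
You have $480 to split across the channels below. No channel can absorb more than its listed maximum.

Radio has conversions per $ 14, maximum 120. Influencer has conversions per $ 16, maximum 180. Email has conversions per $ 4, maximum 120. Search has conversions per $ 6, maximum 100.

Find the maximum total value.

Order the channels by conversions per $: Influencer 16 > Radio 14 > Search 6 > Email 4.
Influencer takes 180 to reach its cap of 180 ; 300 left.
Give Radio 120 to hit its cap of 120 ; 180 left.
Give Search 100 to hit its cap of 100 ; 80 left.
Email: +80 (room for 120) → 80. Pool exhausted.
Total = 14×120 + 16×180 + 4×80 + 6×100 = 5480.

5480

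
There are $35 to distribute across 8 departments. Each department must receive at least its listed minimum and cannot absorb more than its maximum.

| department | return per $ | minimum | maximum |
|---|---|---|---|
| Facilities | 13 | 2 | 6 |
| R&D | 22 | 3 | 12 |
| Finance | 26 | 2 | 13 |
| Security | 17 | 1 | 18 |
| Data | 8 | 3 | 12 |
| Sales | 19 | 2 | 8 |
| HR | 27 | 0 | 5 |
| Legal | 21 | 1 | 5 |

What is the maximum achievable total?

Meeting every minimum uses 2+3+2+1+3+2+0+1 = 14 $, leaving 21.
Order the departments by return per $: HR 27 > Finance 26 > R&D 22 > Legal 21 > Sales 19 > Security 17 > Facilities 13 > Data 8.
Give HR 5 more to hit its cap of 5 ; 16 left.
Finance: +11 to 13 (cap) ; 5 left.
Only 5 left; R&D takes them to reach 8.
Total = 13×2 + 22×8 + 26×13 + 17×1 + 8×3 + 19×2 + 27×5 + 21×1 = 775.

775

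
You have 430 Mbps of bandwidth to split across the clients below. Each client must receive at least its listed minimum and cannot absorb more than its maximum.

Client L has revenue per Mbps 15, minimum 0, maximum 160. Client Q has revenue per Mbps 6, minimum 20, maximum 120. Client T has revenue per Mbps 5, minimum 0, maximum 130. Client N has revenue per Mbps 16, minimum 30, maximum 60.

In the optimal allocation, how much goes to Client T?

90

Meeting every minimum uses 0+20+0+30 = 50 Mbps, leaving 380.
Highest revenue per Mbps first: Client N 16 > Client L 15 > Client Q 6 > Client T 5.
Client N takes 30 more to reach its cap of 60 → 350 left.
Client L: +160 to 160 (cap) → 190 left.
Give Client Q 100 more to hit its cap of 120 → 90 left.
Client T has room for 130 more but only 90 remain, so it gets 90.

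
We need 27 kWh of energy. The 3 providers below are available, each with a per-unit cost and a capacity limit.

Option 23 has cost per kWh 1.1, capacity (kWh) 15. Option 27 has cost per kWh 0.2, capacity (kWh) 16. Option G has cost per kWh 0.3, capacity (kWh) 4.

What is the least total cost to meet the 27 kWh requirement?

Cheapest first:
Option 27 at 0.2: take all 16 kWh — 11 still needed.
Option G (0.3): use full 4 — 7 kWh to go.
Option 23 (1.1): take the remaining 7 — done.
Cost = 16×0.2 + 4×0.3 + 7×1.1 = 12.1.

12.1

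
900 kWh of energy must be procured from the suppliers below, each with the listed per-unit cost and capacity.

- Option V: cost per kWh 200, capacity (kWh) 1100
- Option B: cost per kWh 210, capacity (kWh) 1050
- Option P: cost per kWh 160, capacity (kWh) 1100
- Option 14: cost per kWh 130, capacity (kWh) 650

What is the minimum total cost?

124500

Use suppliers in increasing cost order.
Option 14 (130): use full 650 — 250 kWh to go.
Option P (160): take the remaining 250 — done.
Option V, Option B: unused.
Cost = 650×130 + 250×160 = 124500.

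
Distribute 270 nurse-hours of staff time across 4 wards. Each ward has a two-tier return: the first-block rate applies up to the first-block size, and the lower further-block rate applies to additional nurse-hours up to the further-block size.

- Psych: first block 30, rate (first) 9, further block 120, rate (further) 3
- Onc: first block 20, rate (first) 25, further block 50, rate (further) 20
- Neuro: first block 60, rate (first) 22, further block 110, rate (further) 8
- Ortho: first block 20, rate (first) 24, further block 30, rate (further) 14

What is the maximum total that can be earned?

4470

Treat each block as its own option and order by rate: Onc/tier1 25 > Ortho/tier1 24 > Neuro/tier1 22 > Onc/tier2 20 > Ortho/tier2 14 > Psych/tier1 9 > Neuro/tier2 8 > Psych/tier2 3.
Onc/tier1 (25): +20 ; 250 left.
Fill Ortho tier1 block (20 at 24) ; 230 left.
Neuro tier1 at 22: fill all 60 ; 170 left.
Onc tier2 at 20: fill all 50 ; 120 left.
Ortho/tier2 (14): +30 ; 90 left.
Psych/tier1 (9): +30 ; 60 left.
Neuro tier2 at 8: only 60 left, fill 60.
Total = 25×20 + 24×20 + 22×60 + 20×50 + 14×30 + 9×30 + 8×60 = 4470.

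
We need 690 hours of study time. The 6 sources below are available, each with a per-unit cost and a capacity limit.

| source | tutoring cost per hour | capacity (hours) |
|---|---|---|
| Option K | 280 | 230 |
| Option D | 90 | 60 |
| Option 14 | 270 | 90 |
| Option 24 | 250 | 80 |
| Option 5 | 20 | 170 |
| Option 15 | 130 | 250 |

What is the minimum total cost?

96800

Use sources in increasing cost order.
Take 170 from Option 5 at 20 → need 520 more.
Take 60 from Option D at 90 → need 460 more.
Option 15 at 130: take all 250 hours → 210 still needed.
Option 24 at 250: take all 80 hours → 130 still needed.
Option 14 (270): use full 90 → 40 hours to go.
Option K (280): take the remaining 40 → done.
Cost = 170×20 + 60×90 + 250×130 + 80×250 + 90×270 + 40×280 = 96800.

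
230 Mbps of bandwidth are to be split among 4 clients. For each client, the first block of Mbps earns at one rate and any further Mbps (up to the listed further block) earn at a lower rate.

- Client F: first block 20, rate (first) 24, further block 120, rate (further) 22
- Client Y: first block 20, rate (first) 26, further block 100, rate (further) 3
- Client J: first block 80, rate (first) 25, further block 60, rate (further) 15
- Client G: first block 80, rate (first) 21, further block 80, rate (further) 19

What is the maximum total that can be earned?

Order all 8 blocks by rate: Client Y/tier1 26 > Client J/tier1 25 > Client F/tier1 24 > Client F/tier2 22 > Client G/tier1 21 > Client G/tier2 19 > Client J/tier2 15 > Client Y/tier2 3.
Fill Client Y tier1 block (20 at 26) ; 210 left.
Client J/tier1 (25): +80 ; 130 left.
Client F/tier1 (24): +20 ; 110 left.
Client F tier2 at 22: only 110 left, fill 110.
Total = 26×20 + 25×80 + 24×20 + 22×110 = 5420.

5420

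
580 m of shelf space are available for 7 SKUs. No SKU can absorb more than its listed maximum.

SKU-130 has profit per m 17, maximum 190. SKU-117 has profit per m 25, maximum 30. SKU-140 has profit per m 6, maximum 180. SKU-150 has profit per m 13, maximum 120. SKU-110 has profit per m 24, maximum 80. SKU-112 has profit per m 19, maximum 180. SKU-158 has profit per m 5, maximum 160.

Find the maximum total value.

10620

Highest profit per m first: SKU-117 25 > SKU-110 24 > SKU-112 19 > SKU-130 17 > SKU-150 13 > SKU-140 6 > SKU-158 5.
SKU-117 takes 30 to reach its cap of 30 — 550 left.
SKU-110: +80 to 80 (cap) — 470 left.
SKU-112 takes 180 to reach its cap of 180 — 290 left.
SKU-130: +190 to 190 (cap) — 100 left.
Only 100 left; SKU-150 takes them to reach 100.
Total = 17×190 + 25×30 + 13×100 + 24×80 + 19×180 = 10620.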